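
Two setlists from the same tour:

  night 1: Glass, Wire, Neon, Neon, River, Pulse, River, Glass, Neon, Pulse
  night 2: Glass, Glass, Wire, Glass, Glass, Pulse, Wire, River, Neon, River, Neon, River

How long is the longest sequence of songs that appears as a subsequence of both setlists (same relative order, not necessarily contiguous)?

Taking Glass [1,5], Wire [2,7], Neon [3,9], Neon [4,11], River [7,12] gives a common subsequence of length 5. The LCS DP gives dp[10][12] = 5, so this is optimal.

5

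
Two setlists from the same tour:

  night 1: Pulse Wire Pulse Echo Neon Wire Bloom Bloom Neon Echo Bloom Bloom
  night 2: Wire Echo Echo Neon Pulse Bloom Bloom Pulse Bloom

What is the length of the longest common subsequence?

Pick Wire [2,1], Echo [4,3], Neon [5,4], Bloom [7,6], Bloom [8,7], Bloom [12,9]; all 6 songs appear in both, in order. The LCS DP gives dp[12][9] = 6, so this is optimal.

6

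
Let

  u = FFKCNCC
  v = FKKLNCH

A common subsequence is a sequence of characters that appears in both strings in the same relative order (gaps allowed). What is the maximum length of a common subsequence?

4

Let dp[i][j] be the LCS length of the first i characters of u and the first j characters of v. dp[i][j] = dp[i-1][j-1]+1 when the i-th and j-th characters match, else max(dp[i-1][j], dp[i][j-1]).
    ·  F  K  K  L  N  C  H
 ·  0  0  0  0  0  0  0  0
 F  0  1  1  1  1  1  1  1
 F  0  1  1  1  1  1  1  1
 K  0  1  2  2  2  2  2  2
 C  0  1  2  2  2  2  3  3
 N  0  1  2  2  2  3  3  3
 C  0  1  2  2  2  3  4  4
 C  0  1  2  2  2  3  4  4
dp[7][7] = 4. One LCS (by backtracking along matches): FKNC.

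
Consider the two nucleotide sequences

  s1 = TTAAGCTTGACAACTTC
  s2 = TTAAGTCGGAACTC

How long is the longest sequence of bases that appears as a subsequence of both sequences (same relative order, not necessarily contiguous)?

12

Match T [1,1] → T [2,2] → A [3,3] → A [4,4] → G [5,5] → C [6,7] → G [9,9] → A [12,10] → A [13,11] → C [14,12] → T [16,13] → C [17,14] — 12 bases in the same relative order in both. The LCS DP gives dp[17][14] = 12, so this is optimal.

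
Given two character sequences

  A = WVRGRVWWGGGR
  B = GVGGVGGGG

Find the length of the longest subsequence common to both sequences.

Let dp[i][j] be the LCS length of the first i characters of A and the first j characters of B. dp[i][j] = dp[i-1][j-1]+1 when the i-th and j-th characters match, else max(dp[i-1][j], dp[i][j-1]).
    ·  G  V  G  G  V  G  G  G  G
 ·  0  0  0  0  0  0  0  0  0  0
 W  0  0  0  0  0  0  0  0  0  0
 V  0  0  1  1  1  1  1  1  1  1
 R  0  0  1  1  1  1  1  1  1  1
 G  0  1  1  2  2  2  2  2  2  2
 R  0  1  1  2  2  2  2  2  2  2
 V  0  1  2  2  2  3  3  3  3  3
 W  0  1  2  2  2  3  3  3  3  3
 W  0  1  2  2  2  3  3  3  3  3
 G  0  1  2  3  3  3  4  4  4  4
 G  0  1  2  3  4  4  4  5  5  5
 G  0  1  2  3  4  4  5  5  6  6
 R  0  1  2  3  4  4  5  5  6  6
dp[12][9] = 6. One LCS (by backtracking along matches): VGVGGG.

6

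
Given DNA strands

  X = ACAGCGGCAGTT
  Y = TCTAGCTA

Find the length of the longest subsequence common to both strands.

Match C at X[2]=Y[2], A at X[3]=Y[4], G at X[4]=Y[5], C at X[5]=Y[6], A at X[9]=Y[8] — 5 bases in the same relative order in both. dp[12][8] = 5 confirms this is the maximum.

5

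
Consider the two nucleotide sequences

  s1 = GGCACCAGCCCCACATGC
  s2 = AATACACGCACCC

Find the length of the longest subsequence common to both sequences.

Pick C (s1 #3, s2 #5), A (s1 #4, s2 #6), C (s1 #5, s2 #7), C (s1 #6, s2 #9), A (s1 #7, s2 #10), C (s1 #12, s2 #11), C (s1 #14, s2 #12), C (s1 #18, s2 #13); all 8 bases appear in both, in order. dp[18][13] = 8 confirms this is the maximum.

8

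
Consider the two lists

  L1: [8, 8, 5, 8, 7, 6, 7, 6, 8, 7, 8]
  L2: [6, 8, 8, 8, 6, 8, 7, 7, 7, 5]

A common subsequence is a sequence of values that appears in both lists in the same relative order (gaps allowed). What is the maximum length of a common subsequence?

Match 8 [1,3]; then 8 [2,4]; then 8 [4,6]; then 7 [5,7]; then 7 [7,8]; then 7 [10,9] — 6 values in the same relative order in both. The LCS DP gives dp[11][10] = 6, so this is optimal.

6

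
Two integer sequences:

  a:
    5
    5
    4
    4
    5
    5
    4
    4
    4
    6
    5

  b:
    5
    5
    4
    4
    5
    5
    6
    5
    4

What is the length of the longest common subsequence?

8

One common subsequence of length 8: 5 at a[1]=b[1] → 5 at a[2]=b[2] → 4 at a[3]=b[3] → 4 at a[4]=b[4] → 5 at a[5]=b[5] → 5 at a[6]=b[6] → 6 at a[10]=b[7] → 5 at a[11]=b[8]. dp[11][9] = 8 confirms this is the maximum.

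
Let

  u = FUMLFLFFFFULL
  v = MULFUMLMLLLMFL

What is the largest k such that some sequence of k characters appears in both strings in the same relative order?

7

Taking F [1,4], U [2,5], M [3,8], L [4,10], L [6,11], F [10,13], L [13,14] gives a common subsequence of length 7. The LCS DP gives dp[13][14] = 7, so this is optimal.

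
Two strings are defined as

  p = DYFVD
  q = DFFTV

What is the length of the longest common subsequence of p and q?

Let dp[i][j] be the LCS length of the first i characters of p and the first j characters of q. dp[i][j] = dp[i-1][j-1]+1 when the i-th and j-th characters match, else max(dp[i-1][j], dp[i][j-1]).
    ·  D  F  F  T  V
 ·  0  0  0  0  0  0
 D  0  1  1  1  1  1
 Y  0  1  1  1  1  1
 F  0  1  2  2  2  2
 V  0  1  2  2  2  3
 D  0  1  2  2  2  3
dp[5][5] = 3. One LCS (by backtracking along matches): DFV.

3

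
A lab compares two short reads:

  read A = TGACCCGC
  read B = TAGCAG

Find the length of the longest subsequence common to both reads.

4

Let dp[i][j] be the LCS length of the first i bases of read A and the first j bases of read B. dp[i][j] = dp[i-1][j-1]+1 when the i-th and j-th bases match, else max(dp[i-1][j], dp[i][j-1]).
    ·  T  A  G  C  A  G
 ·  0  0  0  0  0  0  0
 T  0  1  1  1  1  1  1
 G  0  1  1  2  2  2  2
 A  0  1  2  2  2  3  3
 C  0  1  2  2  3  3  3
 C  0  1  2  2  3  3  3
 C  0  1  2  2  3  3  3
 G  0  1  2  3  3  3  4
 C  0  1  2  3  4  4  4
dp[8][6] = 4. One LCS (by backtracking along matches): TGAG.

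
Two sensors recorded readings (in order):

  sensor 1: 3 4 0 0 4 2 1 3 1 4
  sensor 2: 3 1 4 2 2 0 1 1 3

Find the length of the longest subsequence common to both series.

5

Let dp[i][j] be the LCS length of the first i values of sensor 1 and the first j values of sensor 2. dp[i][j] = dp[i-1][j-1]+1 when the i-th and j-th values match, else max(dp[i-1][j], dp[i][j-1]).
    ·  3  1  4  2  2  0  1  1  3
 ·  0  0  0  0  0  0  0  0  0  0
 3  0  1  1  1  1  1  1  1  1  1
 4  0  1  1  2  2  2  2  2  2  2
 0  0  1  1  2  2  2  3  3  3  3
 0  0  1  1  2  2  2  3  3  3  3
 4  0  1  1  2  2  2  3  3  3  3
 2  0  1  1  2  3  3  3  3  3  3
 1  0  1  2  2  3  3  3  4  4  4
 3  0  1  2  2  3  3  3  4  4  5
 1  0  1  2  2  3  3  3  4  5  5
 4  0  1  2  3  3  3  3  4  5  5
dp[10][9] = 5. One LCS (by backtracking along matches): 3, 4, 0, 1, 3.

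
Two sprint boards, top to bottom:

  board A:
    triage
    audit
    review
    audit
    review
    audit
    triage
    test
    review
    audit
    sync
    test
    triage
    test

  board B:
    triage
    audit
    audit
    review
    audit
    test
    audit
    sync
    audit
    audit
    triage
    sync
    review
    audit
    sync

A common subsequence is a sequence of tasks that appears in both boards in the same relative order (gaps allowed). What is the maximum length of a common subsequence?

9

Pick triage (board A #1, board B #1), audit (board A #2, board B #3), review (board A #3, board B #4), audit (board A #4, board B #9), audit (board A #6, board B #10), triage (board A #7, board B #11), review (board A #9, board B #13), audit (board A #10, board B #14), sync (board A #11, board B #15); all 9 tasks appear in both, in order. The LCS DP gives dp[14][15] = 9, so this is optimal.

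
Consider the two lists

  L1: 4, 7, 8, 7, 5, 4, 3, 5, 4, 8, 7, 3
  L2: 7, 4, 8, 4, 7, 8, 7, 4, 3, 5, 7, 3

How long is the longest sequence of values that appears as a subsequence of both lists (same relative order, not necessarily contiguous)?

One common subsequence of length 9: 4 at L1[1]=L2[4]; then 7 at L1[2]=L2[5]; then 8 at L1[3]=L2[6]; then 7 at L1[4]=L2[7]; then 4 at L1[6]=L2[8]; then 3 at L1[7]=L2[9]; then 5 at L1[8]=L2[10]; then 7 at L1[11]=L2[11]; then 3 at L1[12]=L2[12]. dp[12][12] = 9 confirms this is the maximum.

9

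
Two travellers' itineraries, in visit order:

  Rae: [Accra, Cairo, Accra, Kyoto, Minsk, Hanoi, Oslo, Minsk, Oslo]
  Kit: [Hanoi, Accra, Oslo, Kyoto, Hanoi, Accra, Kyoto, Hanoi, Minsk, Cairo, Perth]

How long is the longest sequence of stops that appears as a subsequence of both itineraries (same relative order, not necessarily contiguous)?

One common subsequence of length 5: Accra at Rae[1]=Kit[2]; then Accra at Rae[3]=Kit[6]; then Kyoto at Rae[4]=Kit[7]; then Hanoi at Rae[6]=Kit[8]; then Minsk at Rae[8]=Kit[9]. The LCS DP gives dp[9][11] = 5, so this is optimal.

5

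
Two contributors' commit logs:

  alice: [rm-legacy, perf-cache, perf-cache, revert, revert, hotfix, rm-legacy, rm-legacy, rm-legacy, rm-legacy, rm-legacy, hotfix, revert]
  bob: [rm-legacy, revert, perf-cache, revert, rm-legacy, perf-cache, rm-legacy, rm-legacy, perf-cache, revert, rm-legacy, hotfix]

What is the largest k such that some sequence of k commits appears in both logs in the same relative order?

8

Pick rm-legacy [1,1], perf-cache [3,3], revert [5,4], rm-legacy [7,5], rm-legacy [8,7], rm-legacy [9,8], rm-legacy [11,11], hotfix [12,12]; all 8 commits appear in both, in order, and the DP table's final entry dp[13][12] is also 8, so no common subsequence is longer.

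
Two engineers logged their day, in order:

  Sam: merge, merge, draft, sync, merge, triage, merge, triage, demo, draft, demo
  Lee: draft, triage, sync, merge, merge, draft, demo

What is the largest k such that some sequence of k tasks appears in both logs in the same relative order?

6

Taking draft at Sam[3]=Lee[1], then sync at Sam[4]=Lee[3], then merge at Sam[5]=Lee[4], then merge at Sam[7]=Lee[5], then draft at Sam[10]=Lee[6], then demo at Sam[11]=Lee[7] gives a common subsequence of length 6. dp[11][7] = 6 confirms this is the maximum.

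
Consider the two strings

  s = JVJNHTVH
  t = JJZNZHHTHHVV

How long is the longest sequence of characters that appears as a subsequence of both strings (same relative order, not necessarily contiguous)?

Taking J (s #1, t #1), then J (s #3, t #2), then N (s #4, t #4), then H (s #5, t #7), then T (s #6, t #8), then V (s #7, t #12) gives a common subsequence of length 6, and the DP table's final entry dp[8][12] is also 6, so no common subsequence is longer.

6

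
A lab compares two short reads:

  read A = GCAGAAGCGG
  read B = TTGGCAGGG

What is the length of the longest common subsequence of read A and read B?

6

Let dp[i][j] be the LCS length of the first i bases of read A and the first j bases of read B. dp[i][j] = dp[i-1][j-1]+1 when the i-th and j-th bases match, else max(dp[i-1][j], dp[i][j-1]).
    ·  T  T  G  G  C  A  G  G  G
 ·  0  0  0  0  0  0  0  0  0  0
 G  0  0  0  1  1  1  1  1  1  1
 C  0  0  0  1  1  2  2  2  2  2
 A  0  0  0  1  1  2  3  3  3  3
 G  0  0  0  1  2  2  3  4  4  4
 A  0  0  0  1  2  2  3  4  4  4
 A  0  0  0  1  2  2  3  4  4  4
 G  0  0  0  1  2  2  3  4  5  5
 C  0  0  0  1  2  3  3  4  5  5
 G  0  0  0  1  2  3  3  4  5  6
 G  0  0  0  1  2  3  3  4  5  6
dp[10][9] = 6. One LCS (by backtracking along matches): GCAGGG.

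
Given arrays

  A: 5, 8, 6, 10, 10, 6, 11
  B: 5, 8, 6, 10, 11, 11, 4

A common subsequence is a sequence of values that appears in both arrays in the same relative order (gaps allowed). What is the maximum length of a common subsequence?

5

One common subsequence of length 5: 5 (A #1, B #1), then 8 (A #2, B #2), then 6 (A #3, B #3), then 10 (A #4, B #4), then 11 (A #7, B #6). Since dp[7][7] = 5, nothing longer is possible.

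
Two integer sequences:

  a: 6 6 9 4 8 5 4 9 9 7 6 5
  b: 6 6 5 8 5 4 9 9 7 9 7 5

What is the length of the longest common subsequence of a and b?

Let dp[i][j] be the LCS length of the first i values of a and the first j values of b. dp[i][j] = dp[i-1][j-1]+1 when the i-th and j-th values match, else max(dp[i-1][j], dp[i][j-1]).
    ·  6  6  5  8  5  4  9  9  7  9  7  5
 ·  0  0  0  0  0  0  0  0  0  0  0  0  0
 6  0  1  1  1  1  1  1  1  1  1  1  1  1
 6  0  1  2  2  2  2  2  2  2  2  2  2  2
 9  0  1  2  2  2  2  2  3  3  3  3  3  3
 4  0  1  2  2  2  2  3  3  3  3  3  3  3
 8  0  1  2  2  3  3  3  3  3  3  3  3  3
 5  0  1  2  3  3  4  4  4  4  4  4  4  4
 4  0  1  2  3  3  4  5  5  5  5  5  5  5
 9  0  1  2  3  3  4  5  6  6  6  6  6  6
 9  0  1  2  3  3  4  5  6  7  7  7  7  7
 7  0  1  2  3  3  4  5  6  7  8  8  8  8
 6  0  1  2  3  3  4  5  6  7  8  8  8  8
 5  0  1  2  3  3  4  5  6  7  8  8  8  9
dp[12][12] = 9. One LCS (by backtracking along matches): 6, 6, 8, 5, 4, 9, 9, 7, 5.

9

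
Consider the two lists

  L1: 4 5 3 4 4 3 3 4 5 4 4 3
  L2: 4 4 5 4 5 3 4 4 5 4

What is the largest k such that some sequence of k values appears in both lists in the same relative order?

Match 4 at L1[1]=L2[4]; then 5 at L1[2]=L2[5]; then 3 at L1[3]=L2[6]; then 4 at L1[5]=L2[7]; then 4 at L1[8]=L2[8]; then 5 at L1[9]=L2[9]; then 4 at L1[11]=L2[10] — 7 values in the same relative order in both, and the DP table's final entry dp[12][10] is also 7, so no common subsequence is longer.

7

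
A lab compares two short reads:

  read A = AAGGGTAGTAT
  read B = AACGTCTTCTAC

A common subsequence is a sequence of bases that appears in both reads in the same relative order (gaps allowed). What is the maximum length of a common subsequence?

6

Let dp[i][j] be the LCS length of the first i bases of read A and the first j bases of read B. dp[i][j] = dp[i-1][j-1]+1 when the i-th and j-th bases match, else max(dp[i-1][j], dp[i][j-1]).
    ·  A  A  C  G  T  C  T  T  C  T  A  C
 ·  0  0  0  0  0  0  0  0  0  0  0  0  0
 A  0  1  1  1  1  1  1  1  1  1  1  1  1
 A  0  1  2  2  2  2  2  2  2  2  2  2  2
 G  0  1  2  2  3  3  3  3  3  3  3  3  3
 G  0  1  2  2  3  3  3  3  3  3  3  3  3
 G  0  1  2  2  3  3  3  3  3  3  3  3  3
 T  0  1  2  2  3  4  4  4  4  4  4  4  4
 A  0  1  2  2  3  4  4  4  4  4  4  5  5
 G  0  1  2  2  3  4  4  4  4  4  4  5  5
 T  0  1  2  2  3  4  4  5  5  5  5  5  5
 A  0  1  2  2  3  4  4  5  5  5  5  6  6
 T  0  1  2  2  3  4  4  5  6  6  6  6  6
dp[11][12] = 6. One LCS (by backtracking along matches): AAGTTA.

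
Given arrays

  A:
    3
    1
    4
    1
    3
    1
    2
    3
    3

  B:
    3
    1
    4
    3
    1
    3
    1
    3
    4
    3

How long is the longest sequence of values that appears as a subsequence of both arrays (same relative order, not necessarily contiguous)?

8

Let dp[i][j] be the LCS length of the first i values of A and the first j values of B. dp[i][j] = dp[i-1][j-1]+1 when the i-th and j-th values match, else max(dp[i-1][j], dp[i][j-1]).
    ·  3  1  4  3  1  3  1  3  4  3
 ·  0  0  0  0  0  0  0  0  0  0  0
 3  0  1  1  1  1  1  1  1  1  1  1
 1  0  1  2  2  2  2  2  2  2  2  2
 4  0  1  2  3  3  3  3  3  3  3  3
 1  0  1  2  3  3  4  4  4  4  4  4
 3  0  1  2  3  4  4  5  5  5  5  5
 1  0  1  2  3  4  5  5  6  6  6  6
 2  0  1  2  3  4  5  5  6  6  6  6
 3  0  1  2  3  4  5  6  6  7  7  7
 3  0  1  2  3  4  5  6  6  7  7  8
dp[9][10] = 8. One LCS (by backtracking along matches): 3, 1, 4, 1, 3, 1, 3, 3.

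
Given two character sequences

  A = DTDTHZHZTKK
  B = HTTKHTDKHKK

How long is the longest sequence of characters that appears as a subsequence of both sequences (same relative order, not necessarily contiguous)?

Taking T at A[2]=B[2], T at A[4]=B[3], H at A[5]=B[5], H at A[7]=B[9], K at A[10]=B[10], K at A[11]=B[11] gives a common subsequence of length 6. dp[11][11] = 6 confirms this is the maximum.

6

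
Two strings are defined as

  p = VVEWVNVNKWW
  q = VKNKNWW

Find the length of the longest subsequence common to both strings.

5

Match V at p[1]=q[1]; then N at p[6]=q[3]; then N at p[8]=q[5]; then W at p[10]=q[6]; then W at p[11]=q[7] — 5 characters in the same relative order in both. Since dp[11][7] = 5, nothing longer is possible.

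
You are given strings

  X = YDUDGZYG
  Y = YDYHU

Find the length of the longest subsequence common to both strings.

3

Match Y (X #1, Y #1), then D (X #2, Y #2), then U (X #3, Y #5) — 3 characters in the same relative order in both, and the DP table's final entry dp[8][5] is also 3, so no common subsequence is longer.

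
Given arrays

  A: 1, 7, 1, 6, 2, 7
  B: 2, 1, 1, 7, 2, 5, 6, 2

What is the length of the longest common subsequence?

Let dp[i][j] be the LCS length of the first i values of A and the first j values of B. dp[i][j] = dp[i-1][j-1]+1 when the i-th and j-th values match, else max(dp[i-1][j], dp[i][j-1]).
    ·  2  1  1  7  2  5  6  2
 ·  0  0  0  0  0  0  0  0  0
 1  0  0  1  1  1  1  1  1  1
 7  0  0  1  1  2  2  2  2  2
 1  0  0  1  2  2  2  2  2  2
 6  0  0  1  2  2  2  2  3  3
 2  0  1  1  2  2  3  3  3  4
 7  0  1  1  2  3  3  3  3  4
dp[6][8] = 4. One LCS (by backtracking along matches): 1, 7, 6, 2.

4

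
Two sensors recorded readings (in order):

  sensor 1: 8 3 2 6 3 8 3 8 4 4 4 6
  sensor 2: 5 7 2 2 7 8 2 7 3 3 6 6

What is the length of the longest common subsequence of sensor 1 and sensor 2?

5

Pick 8 (sensor 1 #1, sensor 2 #6) → 2 (sensor 1 #3, sensor 2 #7) → 3 (sensor 1 #5, sensor 2 #9) → 3 (sensor 1 #7, sensor 2 #10) → 6 (sensor 1 #12, sensor 2 #12); all 5 values appear in both, in order. Since dp[12][12] = 5, nothing longer is possible.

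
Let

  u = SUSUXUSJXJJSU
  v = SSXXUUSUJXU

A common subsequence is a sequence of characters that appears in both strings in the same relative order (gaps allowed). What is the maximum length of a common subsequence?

8

Let dp[i][j] be the LCS length of the first i characters of u and the first j characters of v. dp[i][j] = dp[i-1][j-1]+1 when the i-th and j-th characters match, else max(dp[i-1][j], dp[i][j-1]).
    ·  S  S  X  X  U  U  S  U  J  X  U
 ·  0  0  0  0  0  0  0  0  0  0  0  0
 S  0  1  1  1  1  1  1  1  1  1  1  1
 U  0  1  1  1  1  2  2  2  2  2  2  2
 S  0  1  2  2  2  2  2  3  3  3  3  3
 U  0  1  2  2  2  3  3  3  4  4  4  4
 X  0  1  2  3  3  3  3  3  4  4  5  5
 U  0  1  2  3  3  4  4  4  4  4  5  6
 S  0  1  2  3  3  4  4  5  5  5  5  6
 J  0  1  2  3  3  4  4  5  5  6  6  6
 X  0  1  2  3  4  4  4  5  5  6  7  7
 J  0  1  2  3  4  4  4  5  5  6  7  7
 J  0  1  2  3  4  4  4  5  5  6  7  7
 S  0  1  2  3  4  4  4  5  5  6  7  7
 U  0  1  2  3  4  5  5  5  6  6  7  8
dp[13][11] = 8. One LCS (by backtracking along matches): SSUUSJXU.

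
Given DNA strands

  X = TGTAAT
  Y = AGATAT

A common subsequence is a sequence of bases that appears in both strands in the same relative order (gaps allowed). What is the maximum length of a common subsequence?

4

Let dp[i][j] be the LCS length of the first i bases of X and the first j bases of Y. dp[i][j] = dp[i-1][j-1]+1 when the i-th and j-th bases match, else max(dp[i-1][j], dp[i][j-1]).
    ·  A  G  A  T  A  T
 ·  0  0  0  0  0  0  0
 T  0  0  0  0  1  1  1
 G  0  0  1  1  1  1  1
 T  0  0  1  1  2  2  2
 A  0  1  1  2  2  3  3
 A  0  1  1  2  2  3  3
 T  0  1  1  2  3  3  4
dp[6][6] = 4. One LCS (by backtracking along matches): GTAT.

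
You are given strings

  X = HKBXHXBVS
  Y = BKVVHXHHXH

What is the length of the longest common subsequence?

4

Taking H at X[1]=Y[5], then X at X[4]=Y[6], then H at X[5]=Y[8], then X at X[6]=Y[9] gives a common subsequence of length 4, and the DP table's final entry dp[9][10] is also 4, so no common subsequence is longer.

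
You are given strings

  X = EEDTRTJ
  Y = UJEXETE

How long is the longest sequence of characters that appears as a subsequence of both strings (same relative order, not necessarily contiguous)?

Match E [1,3]; then E [2,5]; then T [4,6] — 3 characters in the same relative order in both. The LCS DP gives dp[7][7] = 3, so this is optimal.

3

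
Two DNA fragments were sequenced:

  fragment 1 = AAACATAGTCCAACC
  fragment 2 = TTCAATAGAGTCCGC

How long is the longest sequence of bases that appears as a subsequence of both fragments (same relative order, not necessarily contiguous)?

Taking A at fragment 1[1]=fragment 2[4], A at fragment 1[2]=fragment 2[5], A at fragment 1[3]=fragment 2[7], A at fragment 1[7]=fragment 2[9], G at fragment 1[8]=fragment 2[10], T at fragment 1[9]=fragment 2[11], C at fragment 1[10]=fragment 2[12], C at fragment 1[11]=fragment 2[13], C at fragment 1[15]=fragment 2[15] gives a common subsequence of length 9. dp[15][15] = 9 confirms this is the maximum.

9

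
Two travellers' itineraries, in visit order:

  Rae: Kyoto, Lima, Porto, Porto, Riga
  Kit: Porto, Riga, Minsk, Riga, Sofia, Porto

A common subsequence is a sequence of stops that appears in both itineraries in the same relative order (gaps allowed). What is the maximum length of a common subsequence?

2

Pick Porto [3,1], Porto [4,6]; all 2 stops appear in both, in order, and the DP table's final entry dp[5][6] is also 2, so no common subsequence is longer.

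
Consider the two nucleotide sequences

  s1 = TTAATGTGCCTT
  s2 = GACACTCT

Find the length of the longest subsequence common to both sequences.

Match A (s1 #3, s2 #2), A (s1 #4, s2 #4), T (s1 #7, s2 #6), C (s1 #10, s2 #7), T (s1 #12, s2 #8) — 5 bases in the same relative order in both. Since dp[12][8] = 5, nothing longer is possible.

5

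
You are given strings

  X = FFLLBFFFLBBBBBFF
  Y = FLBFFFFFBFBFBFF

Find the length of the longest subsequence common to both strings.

11

Pick F (X #2, Y #1), then L (X #4, Y #2), then B (X #5, Y #3), then F (X #6, Y #6), then F (X #7, Y #7), then F (X #8, Y #8), then B (X #10, Y #9), then B (X #11, Y #11), then B (X #14, Y #13), then F (X #15, Y #14), then F (X #16, Y #15); all 11 characters appear in both, in order. The LCS DP gives dp[16][15] = 11, so this is optimal.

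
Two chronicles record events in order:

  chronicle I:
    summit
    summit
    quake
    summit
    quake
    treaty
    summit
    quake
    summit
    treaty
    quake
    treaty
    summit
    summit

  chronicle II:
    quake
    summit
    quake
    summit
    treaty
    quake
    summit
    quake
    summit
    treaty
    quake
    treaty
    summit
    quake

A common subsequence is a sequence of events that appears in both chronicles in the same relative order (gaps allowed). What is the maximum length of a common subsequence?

11

Pick summit [2,2] → quake [3,3] → summit [4,4] → quake [5,6] → summit [7,7] → quake [8,8] → summit [9,9] → treaty [10,10] → quake [11,11] → treaty [12,12] → summit [13,13]; all 11 events appear in both, in order. Since dp[14][14] = 11, nothing longer is possible.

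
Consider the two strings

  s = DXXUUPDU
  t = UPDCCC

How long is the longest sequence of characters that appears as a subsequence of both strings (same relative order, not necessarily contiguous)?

3

Let dp[i][j] be the LCS length of the first i characters of s and the first j characters of t. dp[i][j] = dp[i-1][j-1]+1 when the i-th and j-th characters match, else max(dp[i-1][j], dp[i][j-1]).
    ·  U  P  D  C  C  C
 ·  0  0  0  0  0  0  0
 D  0  0  0  1  1  1  1
 X  0  0  0  1  1  1  1
 X  0  0  0  1  1  1  1
 U  0  1  1  1  1  1  1
 U  0  1  1  1  1  1  1
 P  0  1  2  2  2  2  2
 D  0  1  2  3  3  3  3
 U  0  1  2  3  3  3  3
dp[8][6] = 3. One LCS (by backtracking along matches): UPD.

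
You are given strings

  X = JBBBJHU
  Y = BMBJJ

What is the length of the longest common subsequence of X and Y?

3

Let dp[i][j] be the LCS length of the first i characters of X and the first j characters of Y. dp[i][j] = dp[i-1][j-1]+1 when the i-th and j-th characters match, else max(dp[i-1][j], dp[i][j-1]).
    ·  B  M  B  J  J
 ·  0  0  0  0  0  0
 J  0  0  0  0  1  1
 B  0  1  1  1  1  1
 B  0  1  1  2  2  2
 B  0  1  1  2  2  2
 J  0  1  1  2  3  3
 H  0  1  1  2  3  3
 U  0  1  1  2  3  3
dp[7][5] = 3. One LCS (by backtracking along matches): BBJ.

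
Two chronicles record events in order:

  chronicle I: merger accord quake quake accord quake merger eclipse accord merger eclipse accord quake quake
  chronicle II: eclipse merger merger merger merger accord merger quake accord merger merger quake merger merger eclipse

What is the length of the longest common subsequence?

Pick merger at chronicle I[1]=chronicle II[5], accord at chronicle I[2]=chronicle II[6], quake at chronicle I[4]=chronicle II[8], accord at chronicle I[5]=chronicle II[9], quake at chronicle I[6]=chronicle II[12], merger at chronicle I[7]=chronicle II[13], merger at chronicle I[10]=chronicle II[14], eclipse at chronicle I[11]=chronicle II[15]; all 8 events appear in both, in order. Since dp[14][15] = 8, nothing longer is possible.

8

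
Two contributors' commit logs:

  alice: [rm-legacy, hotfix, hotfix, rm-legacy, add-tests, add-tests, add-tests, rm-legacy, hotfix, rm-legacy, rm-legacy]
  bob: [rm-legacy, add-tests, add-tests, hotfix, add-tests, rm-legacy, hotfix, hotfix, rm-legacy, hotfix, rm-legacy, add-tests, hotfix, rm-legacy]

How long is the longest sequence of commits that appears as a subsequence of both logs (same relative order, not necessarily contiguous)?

8

Match rm-legacy (alice #4, bob #1), then add-tests (alice #5, bob #2), then add-tests (alice #6, bob #3), then add-tests (alice #7, bob #5), then rm-legacy (alice #8, bob #9), then hotfix (alice #9, bob #10), then rm-legacy (alice #10, bob #11), then rm-legacy (alice #11, bob #14) — 8 commits in the same relative order in both, and the DP table's final entry dp[11][14] is also 8, so no common subsequence is longer.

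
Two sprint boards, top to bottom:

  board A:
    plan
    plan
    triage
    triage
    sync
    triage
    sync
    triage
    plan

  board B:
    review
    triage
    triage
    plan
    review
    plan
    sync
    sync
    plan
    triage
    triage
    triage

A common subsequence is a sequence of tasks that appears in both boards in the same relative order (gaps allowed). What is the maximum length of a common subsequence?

One common subsequence of length 5: plan at board A[1]=board B[6], then plan at board A[2]=board B[9], then triage at board A[4]=board B[10], then triage at board A[6]=board B[11], then triage at board A[8]=board B[12]. dp[9][12] = 5 confirms this is the maximum.

5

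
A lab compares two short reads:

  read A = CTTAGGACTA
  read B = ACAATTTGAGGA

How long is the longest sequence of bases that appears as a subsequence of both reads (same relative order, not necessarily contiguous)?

7

Taking C (read A #1, read B #2); then T (read A #2, read B #6); then T (read A #3, read B #7); then A (read A #4, read B #9); then G (read A #5, read B #10); then G (read A #6, read B #11); then A (read A #10, read B #12) gives a common subsequence of length 7, and the DP table's final entry dp[10][12] is also 7, so no common subsequence is longer.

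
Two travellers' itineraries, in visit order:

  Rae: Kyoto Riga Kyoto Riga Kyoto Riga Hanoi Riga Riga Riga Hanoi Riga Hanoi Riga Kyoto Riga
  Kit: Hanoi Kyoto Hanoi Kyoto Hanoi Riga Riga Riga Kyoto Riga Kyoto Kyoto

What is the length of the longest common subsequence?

8

One common subsequence of length 8: Kyoto at Rae[1]=Kit[2], Kyoto at Rae[5]=Kit[4], Hanoi at Rae[7]=Kit[5], Riga at Rae[8]=Kit[6], Riga at Rae[9]=Kit[7], Riga at Rae[10]=Kit[8], Riga at Rae[12]=Kit[10], Kyoto at Rae[15]=Kit[12]. The LCS DP gives dp[16][12] = 8, so this is optimal.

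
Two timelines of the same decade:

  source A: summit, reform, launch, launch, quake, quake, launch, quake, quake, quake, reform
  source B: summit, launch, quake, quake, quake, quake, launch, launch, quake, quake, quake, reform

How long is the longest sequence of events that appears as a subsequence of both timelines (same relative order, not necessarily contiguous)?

9

One common subsequence of length 9: summit [1,1]; then launch [3,2]; then quake [5,5]; then quake [6,6]; then launch [7,8]; then quake [8,9]; then quake [9,10]; then quake [10,11]; then reform [11,12]. The LCS DP gives dp[11][12] = 9, so this is optimal.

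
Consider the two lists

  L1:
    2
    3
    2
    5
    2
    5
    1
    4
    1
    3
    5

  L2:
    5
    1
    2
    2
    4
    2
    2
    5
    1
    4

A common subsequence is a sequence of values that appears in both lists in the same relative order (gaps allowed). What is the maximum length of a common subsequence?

6

Match 2 at L1[1]=L2[4]; then 2 at L1[3]=L2[6]; then 2 at L1[5]=L2[7]; then 5 at L1[6]=L2[8]; then 1 at L1[7]=L2[9]; then 4 at L1[8]=L2[10] — 6 values in the same relative order in both. The LCS DP gives dp[11][10] = 6, so this is optimal.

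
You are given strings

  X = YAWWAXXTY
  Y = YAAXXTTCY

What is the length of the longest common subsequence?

7

Taking Y (X #1, Y #1); then A (X #2, Y #2); then A (X #5, Y #3); then X (X #6, Y #4); then X (X #7, Y #5); then T (X #8, Y #7); then Y (X #9, Y #9) gives a common subsequence of length 7. dp[9][9] = 7 confirms this is the maximum.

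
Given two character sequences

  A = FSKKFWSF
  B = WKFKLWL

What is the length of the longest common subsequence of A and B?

3

Let dp[i][j] be the LCS length of the first i characters of A and the first j characters of B. dp[i][j] = dp[i-1][j-1]+1 when the i-th and j-th characters match, else max(dp[i-1][j], dp[i][j-1]).
    ·  W  K  F  K  L  W  L
 ·  0  0  0  0  0  0  0  0
 F  0  0  0  1  1  1  1  1
 S  0  0  0  1  1  1  1  1
 K  0  0  1  1  2  2  2  2
 K  0  0  1  1  2  2  2  2
 F  0  0  1  2  2  2  2  2
 W  0  1  1  2  2  2  3  3
 S  0  1  1  2  2  2  3  3
 F  0  1  1  2  2  2  3  3
dp[8][7] = 3. One LCS (by backtracking along matches): FKW.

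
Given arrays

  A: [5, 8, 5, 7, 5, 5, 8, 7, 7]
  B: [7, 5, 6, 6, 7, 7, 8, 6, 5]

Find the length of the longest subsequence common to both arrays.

One common subsequence of length 4: 7 (A #4, B #1) → 5 (A #5, B #2) → 7 (A #8, B #5) → 7 (A #9, B #6), and the DP table's final entry dp[9][9] is also 4, so no common subsequence is longer.

4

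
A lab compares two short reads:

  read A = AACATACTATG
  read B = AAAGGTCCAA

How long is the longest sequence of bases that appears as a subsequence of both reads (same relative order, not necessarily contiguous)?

Let dp[i][j] be the LCS length of the first i bases of read A and the first j bases of read B. dp[i][j] = dp[i-1][j-1]+1 when the i-th and j-th bases match, else max(dp[i-1][j], dp[i][j-1]).
    ·  A  A  A  G  G  T  C  C  A  A
 ·  0  0  0  0  0  0  0  0  0  0  0
 A  0  1  1  1  1  1  1  1  1  1  1
 A  0  1  2  2  2  2  2  2  2  2  2
 C  0  1  2  2  2  2  2  3  3  3  3
 A  0  1  2  3  3  3  3  3  3  4  4
 T  0  1  2  3  3  3  4  4  4  4  4
 A  0  1  2  3  3  3  4  4  4  5  5
 C  0  1  2  3  3  3  4  5  5  5  5
 T  0  1  2  3  3  3  4  5  5  5  5
 A  0  1  2  3  3  3  4  5  5  6  6
 T  0  1  2  3  3  3  4  5  5  6  6
 G  0  1  2  3  4  4  4  5  5  6  6
dp[11][10] = 6. One LCS (by backtracking along matches): AAATAA.

6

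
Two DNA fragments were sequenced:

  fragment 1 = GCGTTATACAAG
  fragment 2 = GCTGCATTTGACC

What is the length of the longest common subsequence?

Match G at fragment 1[1]=fragment 2[1], then C at fragment 1[2]=fragment 2[2], then G at fragment 1[3]=fragment 2[4], then T at fragment 1[4]=fragment 2[7], then T at fragment 1[5]=fragment 2[8], then T at fragment 1[7]=fragment 2[9], then A at fragment 1[8]=fragment 2[11], then C at fragment 1[9]=fragment 2[13] — 8 bases in the same relative order in both. The LCS DP gives dp[12][13] = 8, so this is optimal.

8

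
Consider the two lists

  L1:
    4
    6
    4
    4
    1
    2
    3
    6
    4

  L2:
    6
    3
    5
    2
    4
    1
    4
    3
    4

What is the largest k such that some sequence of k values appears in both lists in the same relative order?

One common subsequence of length 5: 6 [2,1] → 4 [3,5] → 4 [4,7] → 3 [7,8] → 4 [9,9]. Since dp[9][9] = 5, nothing longer is possible.

5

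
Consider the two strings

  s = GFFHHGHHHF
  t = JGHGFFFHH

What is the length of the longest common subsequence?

5

Let dp[i][j] be the LCS length of the first i characters of s and the first j characters of t. dp[i][j] = dp[i-1][j-1]+1 when the i-th and j-th characters match, else max(dp[i-1][j], dp[i][j-1]).
    ·  J  G  H  G  F  F  F  H  H
 ·  0  0  0  0  0  0  0  0  0  0
 G  0  0  1  1  1  1  1  1  1  1
 F  0  0  1  1  1  2  2  2  2  2
 F  0  0  1  1  1  2  3  3  3  3
 H  0  0  1  2  2  2  3  3  4  4
 H  0  0  1  2  2  2  3  3  4  5
 G  0  0  1  2  3  3  3  3  4  5
 H  0  0  1  2  3  3  3  3  4  5
 H  0  0  1  2  3  3  3  3  4  5
 H  0  0  1  2  3  3  3  3  4  5
 F  0  0  1  2  3  4  4  4  4  5
dp[10][9] = 5. One LCS (by backtracking along matches): GFFHH.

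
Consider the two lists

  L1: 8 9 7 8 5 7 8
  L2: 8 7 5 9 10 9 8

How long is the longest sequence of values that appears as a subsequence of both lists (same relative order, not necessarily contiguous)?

4

Pick 8 (L1 #1, L2 #1), 7 (L1 #3, L2 #2), 5 (L1 #5, L2 #3), 8 (L1 #7, L2 #7); all 4 values appear in both, in order, and the DP table's final entry dp[7][7] is also 4, so no common subsequence is longer.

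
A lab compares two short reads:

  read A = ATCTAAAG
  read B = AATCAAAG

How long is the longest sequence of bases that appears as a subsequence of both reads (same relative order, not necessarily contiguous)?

7

Let dp[i][j] be the LCS length of the first i bases of read A and the first j bases of read B. dp[i][j] = dp[i-1][j-1]+1 when the i-th and j-th bases match, else max(dp[i-1][j], dp[i][j-1]).
    ·  A  A  T  C  A  A  A  G
 ·  0  0  0  0  0  0  0  0  0
 A  0  1  1  1  1  1  1  1  1
 T  0  1  1  2  2  2  2  2  2
 C  0  1  1  2  3  3  3  3  3
 T  0  1  1  2  3  3  3  3  3
 A  0  1  2  2  3  4  4  4  4
 A  0  1  2  2  3  4  5  5  5
 A  0  1  2  2  3  4  5  6  6
 G  0  1  2  2  3  4  5  6  7
dp[8][8] = 7. One LCS (by backtracking along matches): ATCAAAG.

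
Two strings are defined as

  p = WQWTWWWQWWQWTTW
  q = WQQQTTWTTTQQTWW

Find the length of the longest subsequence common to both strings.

One common subsequence of length 8: W at p[1]=q[1], then Q at p[2]=q[4], then W at p[3]=q[7], then T at p[4]=q[10], then Q at p[8]=q[11], then Q at p[11]=q[12], then W at p[12]=q[14], then W at p[15]=q[15], and the DP table's final entry dp[15][15] is also 8, so no common subsequence is longer.

8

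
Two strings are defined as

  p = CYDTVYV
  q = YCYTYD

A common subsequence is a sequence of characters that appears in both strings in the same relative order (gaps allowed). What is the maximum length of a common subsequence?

4

Let dp[i][j] be the LCS length of the first i characters of p and the first j characters of q. dp[i][j] = dp[i-1][j-1]+1 when the i-th and j-th characters match, else max(dp[i-1][j], dp[i][j-1]).
    ·  Y  C  Y  T  Y  D
 ·  0  0  0  0  0  0  0
 C  0  0  1  1  1  1  1
 Y  0  1  1  2  2  2  2
 D  0  1  1  2  2  2  3
 T  0  1  1  2  3  3  3
 V  0  1  1  2  3  3  3
 Y  0  1  1  2  3  4  4
 V  0  1  1  2  3  4  4
dp[7][6] = 4. One LCS (by backtracking along matches): CYTY.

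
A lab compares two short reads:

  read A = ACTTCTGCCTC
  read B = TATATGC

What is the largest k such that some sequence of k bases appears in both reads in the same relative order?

Taking A at read A[1]=read B[2], T at read A[3]=read B[3], T at read A[6]=read B[5], G at read A[7]=read B[6], C at read A[11]=read B[7] gives a common subsequence of length 5. dp[11][7] = 5 confirms this is the maximum.

5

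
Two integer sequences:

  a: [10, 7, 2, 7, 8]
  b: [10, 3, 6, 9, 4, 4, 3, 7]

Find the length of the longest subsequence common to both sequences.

Taking 10 at a[1]=b[1], then 7 at a[4]=b[8] gives a common subsequence of length 2. Since dp[5][8] = 2, nothing longer is possible.

2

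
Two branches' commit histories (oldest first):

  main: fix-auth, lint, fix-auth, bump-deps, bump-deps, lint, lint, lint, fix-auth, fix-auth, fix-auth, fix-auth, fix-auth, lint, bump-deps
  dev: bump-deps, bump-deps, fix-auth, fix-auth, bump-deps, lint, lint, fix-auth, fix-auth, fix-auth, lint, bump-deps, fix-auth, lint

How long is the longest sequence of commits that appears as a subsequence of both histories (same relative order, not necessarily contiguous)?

One common subsequence of length 10: fix-auth at main[1]=dev[3]; then fix-auth at main[3]=dev[4]; then bump-deps at main[5]=dev[5]; then lint at main[7]=dev[6]; then lint at main[8]=dev[7]; then fix-auth at main[9]=dev[8]; then fix-auth at main[10]=dev[9]; then fix-auth at main[11]=dev[10]; then fix-auth at main[13]=dev[13]; then lint at main[14]=dev[14]. dp[15][14] = 10 confirms this is the maximum.

10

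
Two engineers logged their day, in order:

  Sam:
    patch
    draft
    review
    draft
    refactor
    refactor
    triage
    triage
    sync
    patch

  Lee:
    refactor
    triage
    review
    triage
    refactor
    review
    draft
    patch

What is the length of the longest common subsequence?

Taking refactor (Sam #6, Lee #1) → triage (Sam #7, Lee #2) → triage (Sam #8, Lee #4) → patch (Sam #10, Lee #8) gives a common subsequence of length 4. Since dp[10][8] = 4, nothing longer is possible.

4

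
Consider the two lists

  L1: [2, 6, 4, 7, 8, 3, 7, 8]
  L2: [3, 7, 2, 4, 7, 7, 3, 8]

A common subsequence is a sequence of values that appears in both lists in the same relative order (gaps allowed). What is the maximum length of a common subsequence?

5

Let dp[i][j] be the LCS length of the first i values of L1 and the first j values of L2. dp[i][j] = dp[i-1][j-1]+1 when the i-th and j-th values match, else max(dp[i-1][j], dp[i][j-1]).
    ·  3  7  2  4  7  7  3  8
 ·  0  0  0  0  0  0  0  0  0
 2  0  0  0  1  1  1  1  1  1
 6  0  0  0  1  1  1  1  1  1
 4  0  0  0  1  2  2  2  2  2
 7  0  0  1  1  2  3  3  3  3
 8  0  0  1  1  2  3  3  3  4
 3  0  1  1  1  2  3  3  4  4
 7  0  1  2  2  2  3  4  4  4
 8  0  1  2  2  2  3  4  4  5
dp[8][8] = 5. One LCS (by backtracking along matches): 2, 4, 7, 3, 8.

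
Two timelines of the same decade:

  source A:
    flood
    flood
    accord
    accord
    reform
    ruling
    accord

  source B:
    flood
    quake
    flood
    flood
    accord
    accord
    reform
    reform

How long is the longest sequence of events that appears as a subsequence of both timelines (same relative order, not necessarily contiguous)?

One common subsequence of length 5: flood at source A[1]=source B[3]; then flood at source A[2]=source B[4]; then accord at source A[3]=source B[5]; then accord at source A[4]=source B[6]; then reform at source A[5]=source B[8]. The LCS DP gives dp[7][8] = 5, so this is optimal.

5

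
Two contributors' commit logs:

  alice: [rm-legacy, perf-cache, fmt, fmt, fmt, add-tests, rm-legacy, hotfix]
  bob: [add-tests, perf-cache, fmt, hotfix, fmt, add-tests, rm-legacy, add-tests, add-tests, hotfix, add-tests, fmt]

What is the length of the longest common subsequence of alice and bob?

6

One common subsequence of length 6: perf-cache [2,2] → fmt [3,3] → fmt [5,5] → add-tests [6,6] → rm-legacy [7,7] → hotfix [8,10]. dp[8][12] = 6 confirms this is the maximum.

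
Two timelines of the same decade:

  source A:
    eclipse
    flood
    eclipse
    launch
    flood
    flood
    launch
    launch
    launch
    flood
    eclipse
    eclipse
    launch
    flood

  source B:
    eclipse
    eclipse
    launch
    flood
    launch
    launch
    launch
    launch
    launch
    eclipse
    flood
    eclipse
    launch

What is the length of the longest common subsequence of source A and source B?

10

One common subsequence of length 10: eclipse at source A[1]=source B[1]; then eclipse at source A[3]=source B[2]; then launch at source A[4]=source B[3]; then flood at source A[5]=source B[4]; then launch at source A[7]=source B[7]; then launch at source A[8]=source B[8]; then launch at source A[9]=source B[9]; then flood at source A[10]=source B[11]; then eclipse at source A[12]=source B[12]; then launch at source A[13]=source B[13]. The LCS DP gives dp[14][13] = 10, so this is optimal.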